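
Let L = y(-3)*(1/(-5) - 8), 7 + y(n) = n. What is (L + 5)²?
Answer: 7569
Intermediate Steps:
y(n) = -7 + n
L = 82 (L = (-7 - 3)*(1/(-5) - 8) = -10*(1*(-⅕) - 8) = -10*(-⅕ - 8) = -10*(-41/5) = 82)
(L + 5)² = (82 + 5)² = 87² = 7569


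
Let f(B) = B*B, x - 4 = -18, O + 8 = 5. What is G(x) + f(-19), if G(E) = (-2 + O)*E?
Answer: 431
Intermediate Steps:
O = -3 (O = -8 + 5 = -3)
x = -14 (x = 4 - 18 = -14)
f(B) = B²
G(E) = -5*E (G(E) = (-2 - 3)*E = -5*E)
G(x) + f(-19) = -5*(-14) + (-19)² = 70 + 361 = 431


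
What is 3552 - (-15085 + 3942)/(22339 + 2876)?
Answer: 89574823/25215 ≈ 3552.4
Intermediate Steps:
3552 - (-15085 + 3942)/(22339 + 2876) = 3552 - (-11143)/25215 = 3552 - 1*(-11143/25215) = 3552 + 11143/25215 = 89574823/25215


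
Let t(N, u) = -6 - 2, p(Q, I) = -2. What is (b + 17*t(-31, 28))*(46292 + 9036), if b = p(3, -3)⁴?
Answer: -6639360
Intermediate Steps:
t(N, u) = -8
b = 16 (b = (-2)⁴ = 16)
(b + 17*t(-31, 28))*(46292 + 9036) = (16 + 17*(-8))*(46292 + 9036) = (16 - 136)*55328 = -120*55328 = -6639360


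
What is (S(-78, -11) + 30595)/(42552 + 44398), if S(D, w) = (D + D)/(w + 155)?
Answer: 367127/1043400 ≈ 0.35186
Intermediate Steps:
S(D, w) = 2*D/(155 + w) (S(D, w) = (2*D)/(155 + w) = 2*D/(155 + w))
(S(-78, -11) + 30595)/(42552 + 44398) = (2*(-78)/(155 - 11) + 30595)/(42552 + 44398) = (2*(-78)/144 + 30595)/86950 = (2*(-78)*(1/144) + 30595)*(1/86950) = (-13/12 + 30595)*(1/86950) = (367127/12)*(1/86950) = 367127/1043400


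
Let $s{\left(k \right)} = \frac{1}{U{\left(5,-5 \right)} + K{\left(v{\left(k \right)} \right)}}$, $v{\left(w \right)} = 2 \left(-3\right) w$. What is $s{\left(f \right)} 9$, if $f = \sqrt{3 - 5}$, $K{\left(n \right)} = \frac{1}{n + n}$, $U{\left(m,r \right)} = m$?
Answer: $\frac{12960}{7201} - \frac{108 i \sqrt{2}}{7201} \approx 1.7997 - 0.02121 i$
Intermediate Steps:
$v{\left(w \right)} = - 6 w$
$K{\left(n \right)} = \frac{1}{2 n}$
$f = i \sqrt{2}$ ($f = \sqrt{-2} = i \sqrt{2} \approx 1.4142 i$)
$s{\left(k \right)} = \frac{1}{5 - \frac{1}{12 k}}$ ($s{\left(k \right)} = \frac{1}{5 + \frac{1}{2 \left(- 6 k\right)}} = \frac{1}{5 + \frac{\left(- \frac{1}{6}\right) \frac{1}{k}}{2}} = \frac{1}{5 - \frac{1}{12 k}}$)
$s{\left(f \right)} 9 = \frac{12 i \sqrt{2}}{-1 + 60 i \sqrt{2}} \cdot 9 = \frac{108 i \sqrt{2}}{-1 + 60 i \sqrt{2}}$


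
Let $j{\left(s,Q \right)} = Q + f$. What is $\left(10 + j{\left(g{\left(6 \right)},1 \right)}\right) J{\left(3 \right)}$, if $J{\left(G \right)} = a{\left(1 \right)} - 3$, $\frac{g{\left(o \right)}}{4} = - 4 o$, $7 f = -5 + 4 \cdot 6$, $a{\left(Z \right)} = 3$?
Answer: $0$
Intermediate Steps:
$f = \frac{19}{7}$ ($f = \frac{-5 + 4 \cdot 6}{7} = \frac{-5 + 24}{7} = \frac{1}{7} \cdot 19 = \frac{19}{7} \approx 2.7143$)
$g{\left(o \right)} = - 16 o$ ($g{\left(o \right)} = 4 \left(- 4 o\right) = - 16 o$)
$j{\left(s,Q \right)} = \frac{19}{7} + Q$ ($j{\left(s,Q \right)} = Q + \frac{19}{7} = \frac{19}{7} + Q$)
$J{\left(G \right)} = 0$ ($J{\left(G \right)} = 3 - 3 = 0$)
$\left(10 + j{\left(g{\left(6 \right)},1 \right)}\right) J{\left(3 \right)} = \left(10 + \left(\frac{19}{7} + 1\right)\right) 0 = \left(10 + \frac{26}{7}\right) 0 = \frac{96}{7} \cdot 0 = 0$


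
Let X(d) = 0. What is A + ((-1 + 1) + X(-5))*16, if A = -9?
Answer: -9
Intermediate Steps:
A + ((-1 + 1) + X(-5))*16 = -9 + ((-1 + 1) + 0)*16 = -9 + (0 + 0)*16 = -9 + 0*16 = -9 + 0 = -9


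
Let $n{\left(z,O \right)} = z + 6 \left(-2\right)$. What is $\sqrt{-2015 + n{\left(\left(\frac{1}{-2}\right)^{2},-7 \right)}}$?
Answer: $\frac{11 i \sqrt{67}}{2} \approx 45.019 i$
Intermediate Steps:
$n{\left(z,O \right)} = -12 + z$ ($n{\left(z,O \right)} = z - 12 = -12 + z$)
$\sqrt{-2015 + n{\left(\left(\frac{1}{-2}\right)^{2},-7 \right)}} = \sqrt{-2015 - \left(12 - \left(\frac{1}{-2}\right)^{2}\right)} = \sqrt{-2015 - \left(12 - \left(- \frac{1}{2}\right)^{2}\right)} = \sqrt{-2015 + \left(-12 + \frac{1}{4}\right)} = \sqrt{-2015 - \frac{47}{4}} = \sqrt{- \frac{8107}{4}} = \frac{11 i \sqrt{67}}{2}$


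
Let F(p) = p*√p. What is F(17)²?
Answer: 4913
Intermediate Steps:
F(p) = p^(3/2)
F(17)² = (17^(3/2))² = (17*√17)² = 4913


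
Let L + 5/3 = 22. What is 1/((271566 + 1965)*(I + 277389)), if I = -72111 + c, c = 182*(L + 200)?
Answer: 1/67118672072 ≈ 1.4899e-11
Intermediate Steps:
L = 61/3 (L = -5/3 + 22 = 61/3 ≈ 20.333)
c = 120302/3 (c = 182*(61/3 + 200) = 182*(661/3) = 120302/3 ≈ 40101.)
I = -96031/3 (I = -72111 + 120302/3 = -96031/3 ≈ -32010.)
1/((271566 + 1965)*(I + 277389)) = 1/((271566 + 1965)*(-96031/3 + 277389)) = 1/(273531*(736136/3)) = 1/67118672072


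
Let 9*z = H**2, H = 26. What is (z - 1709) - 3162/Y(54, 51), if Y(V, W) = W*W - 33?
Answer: -6298483/3852 ≈ -1635.1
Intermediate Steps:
Y(V, W) = -33 + W**2 (Y(V, W) = W**2 - 33 = -33 + W**2)
z = 676/9 (z = (1/9)*26**2 = (1/9)*676 = 676/9 ≈ 75.111)
(z - 1709) - 3162/Y(54, 51) = (676/9 - 1709) - 3162/(-33 + 51**2) = -14705/9 - 3162/(-33 + 2601) = -14705/9 - 3162/2568 = -14705/9 - 3162*1/2568 = -14705/9 - 527/428 = -6298483/3852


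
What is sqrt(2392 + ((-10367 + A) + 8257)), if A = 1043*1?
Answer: 5*sqrt(53) ≈ 36.401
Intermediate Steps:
A = 1043
sqrt(2392 + ((-10367 + A) + 8257)) = sqrt(2392 + ((-10367 + 1043) + 8257)) = sqrt(2392 + (-9324 + 8257)) = sqrt(2392 - 1067) = sqrt(1325) = 5*sqrt(53)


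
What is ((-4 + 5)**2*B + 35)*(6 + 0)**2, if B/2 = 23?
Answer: 2916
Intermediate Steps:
B = 46 (B = 2*23 = 46)
((-4 + 5)**2*B + 35)*(6 + 0)**2 = ((-4 + 5)**2*46 + 35)*(6 + 0)**2 = (1**2*46 + 35)*6**2 = (1*46 + 35)*36 = (46 + 35)*36 = 81*36 = 2916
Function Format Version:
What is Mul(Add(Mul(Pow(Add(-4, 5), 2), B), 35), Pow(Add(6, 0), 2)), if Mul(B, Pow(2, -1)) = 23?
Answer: 2916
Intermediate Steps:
B = 46 (B = Mul(2, 23) = 46)
Mul(Add(Mul(Pow(Add(-4, 5), 2), B), 35), Pow(Add(6, 0), 2)) = Mul(Add(Mul(Pow(Add(-4, 5), 2), 46), 35), Pow(Add(6, 0), 2)) = Mul(Add(Mul(Pow(1, 2), 46), 35), Pow(6, 2)) = Mul(Add(Mul(1, 46), 35), 36) = Mul(Add(46, 35), 36) = Mul(81, 36) = 2916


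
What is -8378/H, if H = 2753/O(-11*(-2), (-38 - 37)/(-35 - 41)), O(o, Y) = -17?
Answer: 142426/2753 ≈ 51.735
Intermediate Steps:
H = -2753/17 (H = 2753/(-17) = 2753*(-1/17) = -2753/17 ≈ -161.94)
-8378/H = -8378/(-2753/17) = -8378*(-17/2753) = 142426/2753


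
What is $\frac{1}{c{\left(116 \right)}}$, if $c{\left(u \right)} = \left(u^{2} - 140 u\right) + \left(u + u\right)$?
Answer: $- \frac{1}{2552} \approx -0.00039185$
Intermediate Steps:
$c{\left(u \right)} = u^{2} - 138 u$ ($c{\left(u \right)} = \left(u^{2} - 140 u\right) + 2 u = u^{2} - 138 u$)
$\frac{1}{c{\left(116 \right)}} = \frac{1}{116 \left(-138 + 116\right)} = \frac{1}{116 \left(-22\right)} = \frac{1}{-2552} = - \frac{1}{2552}$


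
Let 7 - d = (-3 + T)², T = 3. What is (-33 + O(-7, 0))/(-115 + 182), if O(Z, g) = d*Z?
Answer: -82/67 ≈ -1.2239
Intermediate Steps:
d = 7 (d = 7 - (-3 + 3)² = 7 - 1*0² = 7 - 1*0 = 7 + 0 = 7)
O(Z, g) = 7*Z
(-33 + O(-7, 0))/(-115 + 182) = (-33 + 7*(-7))/(-115 + 182) = (-33 - 49)/67 = -82*1/67 = -82/67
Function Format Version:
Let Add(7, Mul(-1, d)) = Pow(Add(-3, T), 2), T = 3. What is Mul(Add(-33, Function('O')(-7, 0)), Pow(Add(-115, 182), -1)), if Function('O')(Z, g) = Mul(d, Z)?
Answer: Rational(-82, 67) ≈ -1.2239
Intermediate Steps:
d = 7 (d = Add(7, Mul(-1, Pow(Add(-3, 3), 2))) = Add(7, Mul(-1, Pow(0, 2))) = Add(7, Mul(-1, 0)) = Add(7, 0) = 7)
Function('O')(Z, g) = Mul(7, Z)
Mul(Add(-33, Function('O')(-7, 0)), Pow(Add(-115, 182), -1)) = Mul(Add(-33, Mul(7, -7)), Pow(Add(-115, 182), -1)) = Mul(Add(-33, -49), Pow(67, -1)) = Mul(-82, Rational(1, 67)) = Rational(-82, 67)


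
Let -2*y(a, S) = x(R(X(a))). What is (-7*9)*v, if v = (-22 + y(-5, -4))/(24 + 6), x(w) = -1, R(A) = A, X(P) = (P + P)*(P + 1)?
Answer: 903/20 ≈ 45.150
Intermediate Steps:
X(P) = 2*P*(1 + P) (X(P) = (2*P)*(1 + P) = 2*P*(1 + P))
y(a, S) = ½ (y(a, S) = -½*(-1) = ½)
v = -43/60 (v = (-22 + ½)/(24 + 6) = -43/2/30 = -43/2*1/30 = -43/60 ≈ -0.71667)
(-7*9)*v = -7*9*(-43/60) = -63*(-43/60) = 903/20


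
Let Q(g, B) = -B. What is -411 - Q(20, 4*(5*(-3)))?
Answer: -471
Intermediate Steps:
-411 - Q(20, 4*(5*(-3))) = -411 - (-1)*4*(5*(-3)) = -411 - (-1)*4*(-15) = -411 - (-1)*(-60) = -411 - 1*60 = -411 - 60 = -471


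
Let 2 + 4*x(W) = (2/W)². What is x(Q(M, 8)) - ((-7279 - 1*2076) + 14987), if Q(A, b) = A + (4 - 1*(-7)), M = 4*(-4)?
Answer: -281623/50 ≈ -5632.5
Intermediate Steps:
M = -16
Q(A, b) = 11 + A (Q(A, b) = A + (4 + 7) = A + 11 = 11 + A)
x(W) = -½ + W⁻² (x(W) = -½ + (2/W)²/4 = -½ + (4/W²)/4 = -½ + W⁻²)
x(Q(M, 8)) - ((-7279 - 1*2076) + 14987) = (-½ + (11 - 16)⁻²) - ((-7279 - 1*2076) + 14987) = (-½ + (-5)⁻²) - ((-7279 - 2076) + 14987) = (-½ + 1/25) - (-9355 + 14987) = -23/50 - 1*5632 = -23/50 - 5632 = -281623/50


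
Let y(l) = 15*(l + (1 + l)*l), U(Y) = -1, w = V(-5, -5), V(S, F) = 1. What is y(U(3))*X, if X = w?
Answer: -15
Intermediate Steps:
w = 1
y(l) = 15*l + 15*l*(1 + l) (y(l) = 15*(l + l*(1 + l)) = 15*l + 15*l*(1 + l))
X = 1
y(U(3))*X = (15*(-1)*(2 - 1))*1 = (15*(-1)*1)*1 = -15*1 = -15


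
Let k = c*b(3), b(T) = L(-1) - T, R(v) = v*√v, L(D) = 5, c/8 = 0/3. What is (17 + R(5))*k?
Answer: 0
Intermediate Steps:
c = 0 (c = 8*(0/3) = 8*(0*(⅓)) = 8*0 = 0)
R(v) = v^(3/2)
b(T) = 5 - T
k = 0 (k = 0*(5 - 1*3) = 0*(5 - 3) = 0*2 = 0)
(17 + R(5))*k = (17 + 5^(3/2))*0 = (17 + 5*√5)*0 = 0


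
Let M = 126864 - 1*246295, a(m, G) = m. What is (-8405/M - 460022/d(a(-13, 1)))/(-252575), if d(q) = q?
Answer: -4226230519/30165284825 ≈ -0.14010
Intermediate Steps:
M = -119431 (M = 126864 - 246295 = -119431)
(-8405/M - 460022/d(a(-13, 1)))/(-252575) = (-8405/(-119431) - 460022/(-13))/(-252575) = (-8405*(-1/119431) - 460022*(-1/13))*(-1/252575) = (8405/119431 + 460022/13)*(-1/252575) = (4226230519/119431)*(-1/252575) = -4226230519/30165284825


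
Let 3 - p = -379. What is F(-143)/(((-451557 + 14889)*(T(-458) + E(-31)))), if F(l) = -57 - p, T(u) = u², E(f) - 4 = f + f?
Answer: 439/91571899608 ≈ 4.7940e-9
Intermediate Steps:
p = 382 (p = 3 - 1*(-379) = 3 + 379 = 382)
E(f) = 4 + 2*f (E(f) = 4 + (f + f) = 4 + 2*f)
F(l) = -439 (F(l) = -57 - 1*382 = -57 - 382 = -439)
F(-143)/(((-451557 + 14889)*(T(-458) + E(-31)))) = -439*1/((-451557 + 14889)*((-458)² + (4 + 2*(-31)))) = -439*(-1/(436668*(209764 + (4 - 62)))) = -439*(-1/(436668*(209764 - 58))) = -439/((-436668*209706)) = -439/(-91571899608) = -439*(-1/91571899608) = 439/91571899608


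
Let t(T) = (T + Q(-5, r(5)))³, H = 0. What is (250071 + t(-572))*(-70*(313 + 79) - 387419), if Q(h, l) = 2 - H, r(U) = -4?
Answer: 76725238582011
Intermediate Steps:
Q(h, l) = 2 (Q(h, l) = 2 - 1*0 = 2 + 0 = 2)
t(T) = (2 + T)³ (t(T) = (T + 2)³ = (2 + T)³)
(250071 + t(-572))*(-70*(313 + 79) - 387419) = (250071 + (2 - 572)³)*(-70*(313 + 79) - 387419) = (250071 + (-570)³)*(-70*392 - 387419) = (250071 - 185193000)*(-27440 - 387419) = -184942929*(-414859) = 76725238582011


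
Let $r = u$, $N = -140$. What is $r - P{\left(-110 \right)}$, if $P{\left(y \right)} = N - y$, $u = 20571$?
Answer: $20601$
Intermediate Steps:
$r = 20571$
$P{\left(y \right)} = -140 - y$
$r - P{\left(-110 \right)} = 20571 - \left(-140 - -110\right) = 20571 - \left(-140 + 110\right) = 20571 - -30 = 20571 + 30 = 20601$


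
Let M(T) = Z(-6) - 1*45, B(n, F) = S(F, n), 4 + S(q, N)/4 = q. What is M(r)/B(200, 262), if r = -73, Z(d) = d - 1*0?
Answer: -17/344 ≈ -0.049419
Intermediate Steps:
S(q, N) = -16 + 4*q
Z(d) = d (Z(d) = d + 0 = d)
B(n, F) = -16 + 4*F
M(T) = -51 (M(T) = -6 - 1*45 = -6 - 45 = -51)
M(r)/B(200, 262) = -51/(-16 + 4*262) = -51/(-16 + 1048) = -51/1032 = -51*1/1032 = -17/344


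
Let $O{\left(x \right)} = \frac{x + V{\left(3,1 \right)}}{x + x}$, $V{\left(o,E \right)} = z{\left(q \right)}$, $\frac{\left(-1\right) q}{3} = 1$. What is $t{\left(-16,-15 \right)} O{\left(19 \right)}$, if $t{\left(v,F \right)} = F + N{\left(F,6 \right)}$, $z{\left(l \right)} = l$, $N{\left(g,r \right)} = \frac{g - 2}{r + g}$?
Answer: $- \frac{944}{171} \approx -5.5205$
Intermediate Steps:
$q = -3$ ($q = \left(-3\right) 1 = -3$)
$N{\left(g,r \right)} = \frac{-2 + g}{g + r}$
$V{\left(o,E \right)} = -3$
$O{\left(x \right)} = \frac{-3 + x}{2 x}$ ($O{\left(x \right)} = \frac{x - 3}{x + x} = \frac{-3 + x}{2 x}$)
$t{\left(v,F \right)} = F + \frac{-2 + F}{6 + F}$ ($t{\left(v,F \right)} = F + \frac{-2 + F}{F + 6} = F + \frac{-2 + F}{6 + F}$)
$t{\left(-16,-15 \right)} O{\left(19 \right)} = \frac{-2 - 15 - 15 \left(6 - 15\right)}{6 - 15} \frac{-3 + 19}{2 \cdot 19} = \frac{-2 - 15 - -135}{-9} \cdot \frac{1}{2} \cdot \frac{1}{19} \cdot 16 = - \frac{-2 - 15 + 135}{9} \cdot \frac{8}{19} = \left(- \frac{1}{9}\right) 118 \cdot \frac{8}{19} = \left(- \frac{118}{9}\right) \frac{8}{19} = - \frac{944}{171}$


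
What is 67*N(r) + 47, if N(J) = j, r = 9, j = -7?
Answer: -422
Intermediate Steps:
N(J) = -7
67*N(r) + 47 = 67*(-7) + 47 = -469 + 47 = -422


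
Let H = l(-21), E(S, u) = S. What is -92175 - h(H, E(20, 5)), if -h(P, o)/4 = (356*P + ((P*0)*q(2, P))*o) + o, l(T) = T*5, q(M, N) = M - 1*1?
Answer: -241615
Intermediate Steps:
q(M, N) = -1 + M (q(M, N) = M - 1 = -1 + M)
l(T) = 5*T
H = -105 (H = 5*(-21) = -105)
h(P, o) = -1424*P - 4*o (h(P, o) = -4*((356*P + ((P*0)*(-1 + 2))*o) + o) = -4*((356*P + (0*1)*o) + o) = -4*((356*P + 0*o) + o) = -4*((356*P + 0) + o) = -4*(356*P + o) = -4*(o + 356*P) = -1424*P - 4*o)
-92175 - h(H, E(20, 5)) = -92175 - (-1424*(-105) - 4*20) = -92175 - (149520 - 80) = -92175 - 1*149440 = -92175 - 149440 = -241615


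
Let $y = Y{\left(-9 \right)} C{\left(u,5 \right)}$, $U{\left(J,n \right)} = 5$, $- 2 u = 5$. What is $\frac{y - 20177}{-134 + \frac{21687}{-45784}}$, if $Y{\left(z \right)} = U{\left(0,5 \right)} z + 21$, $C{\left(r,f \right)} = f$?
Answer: $\frac{929277848}{6156743} \approx 150.94$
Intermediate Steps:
$u = - \frac{5}{2}$ ($u = \left(- \frac{1}{2}\right) 5 = - \frac{5}{2} \approx -2.5$)
$Y{\left(z \right)} = 21 + 5 z$ ($Y{\left(z \right)} = 5 z + 21 = 21 + 5 z$)
$y = -120$ ($y = \left(21 + 5 \left(-9\right)\right) 5 = \left(21 - 45\right) 5 = \left(-24\right) 5 = -120$)
$\frac{y - 20177}{-134 + \frac{21687}{-45784}} = \frac{-120 - 20177}{-134 + \frac{21687}{-45784}} = - \frac{20297}{-134 + 21687 \left(- \frac{1}{45784}\right)} = - \frac{20297}{-134 - \frac{21687}{45784}} = - \frac{20297}{- \frac{6156743}{45784}} = \left(-20297\right) \left(- \frac{45784}{6156743}\right) = \frac{929277848}{6156743}$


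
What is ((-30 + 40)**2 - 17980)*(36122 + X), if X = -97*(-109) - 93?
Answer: -833243760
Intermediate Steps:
X = 10480 (X = 10573 - 93 = 10480)
((-30 + 40)**2 - 17980)*(36122 + X) = ((-30 + 40)**2 - 17980)*(36122 + 10480) = (10**2 - 17980)*46602 = (100 - 17980)*46602 = -17880*46602 = -833243760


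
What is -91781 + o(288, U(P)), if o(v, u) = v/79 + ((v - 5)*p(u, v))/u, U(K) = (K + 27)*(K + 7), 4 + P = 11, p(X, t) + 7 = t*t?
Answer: -1596973127/37604 ≈ -42468.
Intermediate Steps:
p(X, t) = -7 + t² (p(X, t) = -7 + t*t = -7 + t²)
P = 7 (P = -4 + 11 = 7)
U(K) = (7 + K)*(27 + K) (U(K) = (27 + K)*(7 + K) = (7 + K)*(27 + K))
o(v, u) = v/79 + (-7 + v²)*(-5 + v)/u (o(v, u) = v/79 + ((v - 5)*(-7 + v²))/u = v*(1/79) + ((-5 + v)*(-7 + v²))/u = v/79 + ((-7 + v²)*(-5 + v))/u = v/79 + (-7 + v²)*(-5 + v)/u)
-91781 + o(288, U(P)) = -91781 + (35 - 5*288² + 288*(-7 + 288²) + (1/79)*(189 + 7² + 34*7)*288)/(189 + 7² + 34*7) = -91781 + (35 - 5*82944 + 288*(-7 + 82944) + (1/79)*(189 + 49 + 238)*288)/(189 + 49 + 238) = -91781 + (35 - 414720 + 288*82937 + (1/79)*476*288)/476 = -91781 + (35 - 414720 + 23885856 + 137088/79)/476 = -91781 + (1/476)*(1854359597/79) = -91781 + 1854359597/37604 = -1596973127/37604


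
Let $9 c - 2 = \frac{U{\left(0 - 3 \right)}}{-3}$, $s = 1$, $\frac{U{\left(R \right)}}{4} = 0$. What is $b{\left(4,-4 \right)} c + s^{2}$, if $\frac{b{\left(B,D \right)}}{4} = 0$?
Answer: $1$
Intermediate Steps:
$b{\left(B,D \right)} = 0$ ($b{\left(B,D \right)} = 4 \cdot 0 = 0$)
$U{\left(R \right)} = 0$ ($U{\left(R \right)} = 4 \cdot 0 = 0$)
$c = \frac{2}{9}$ ($c = \frac{2}{9} + \frac{0 \frac{1}{-3}}{9} = \frac{2}{9} + \frac{0 \left(- \frac{1}{3}\right)}{9} = \frac{2}{9} + \frac{1}{9} \cdot 0 = \frac{2}{9} + 0 = \frac{2}{9} \approx 0.22222$)
$b{\left(4,-4 \right)} c + s^{2} = 0 \cdot \frac{2}{9} + 1^{2} = 0 + 1 = 1$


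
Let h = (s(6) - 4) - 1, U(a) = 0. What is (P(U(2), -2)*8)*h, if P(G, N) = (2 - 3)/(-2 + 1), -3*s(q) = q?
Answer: -56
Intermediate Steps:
s(q) = -q/3
h = -7 (h = (-⅓*6 - 4) - 1 = (-2 - 4) - 1 = -6 - 1 = -7)
P(G, N) = 1 (P(G, N) = -1/(-1) = -1*(-1) = 1)
(P(U(2), -2)*8)*h = (1*8)*(-7) = 8*(-7) = -56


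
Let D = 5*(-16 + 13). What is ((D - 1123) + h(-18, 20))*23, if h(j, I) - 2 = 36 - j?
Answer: -24886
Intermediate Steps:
h(j, I) = 38 - j (h(j, I) = 2 + (36 - j) = 38 - j)
D = -15 (D = 5*(-3) = -15)
((D - 1123) + h(-18, 20))*23 = ((-15 - 1123) + (38 - 1*(-18)))*23 = (-1138 + (38 + 18))*23 = (-1138 + 56)*23 = -1082*23 = -24886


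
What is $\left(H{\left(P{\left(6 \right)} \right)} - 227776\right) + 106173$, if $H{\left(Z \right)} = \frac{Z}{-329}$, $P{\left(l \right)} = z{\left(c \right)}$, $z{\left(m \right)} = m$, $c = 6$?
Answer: $- \frac{40007393}{329} \approx -1.216 \cdot 10^{5}$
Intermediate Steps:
$P{\left(l \right)} = 6$
$H{\left(Z \right)} = - \frac{Z}{329}$ ($H{\left(Z \right)} = Z \left(- \frac{1}{329}\right) = - \frac{Z}{329}$)
$\left(H{\left(P{\left(6 \right)} \right)} - 227776\right) + 106173 = \left(\left(- \frac{1}{329}\right) 6 - 227776\right) + 106173 = \left(- \frac{6}{329} - 227776\right) + 106173 = - \frac{74938310}{329} + 106173 = - \frac{40007393}{329}$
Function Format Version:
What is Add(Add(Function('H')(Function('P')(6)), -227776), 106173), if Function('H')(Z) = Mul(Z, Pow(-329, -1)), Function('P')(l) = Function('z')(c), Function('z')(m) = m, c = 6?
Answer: Rational(-40007393, 329) ≈ -1.2160e+5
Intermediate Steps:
Function('P')(l) = 6
Function('H')(Z) = Mul(Rational(-1, 329), Z) (Function('H')(Z) = Mul(Z, Rational(-1, 329)) = Mul(Rational(-1, 329), Z))
Add(Add(Function('H')(Function('P')(6)), -227776), 106173) = Add(Add(Mul(Rational(-1, 329), 6), -227776), 106173) = Add(Add(Rational(-6, 329), -227776), 106173) = Add(Rational(-74938310, 329), 106173) = Rational(-40007393, 329)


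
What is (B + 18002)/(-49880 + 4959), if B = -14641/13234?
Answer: -238223827/594484514 ≈ -0.40072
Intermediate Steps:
B = -14641/13234 (B = -14641*1/13234 = -14641/13234 ≈ -1.1063)
(B + 18002)/(-49880 + 4959) = (-14641/13234 + 18002)/(-49880 + 4959) = (238223827/13234)/(-44921) = (238223827/13234)*(-1/44921) = -238223827/594484514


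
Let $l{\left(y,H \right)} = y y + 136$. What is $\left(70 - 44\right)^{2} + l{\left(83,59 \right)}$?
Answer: $7701$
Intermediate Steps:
$l{\left(y,H \right)} = 136 + y^{2}$ ($l{\left(y,H \right)} = y^{2} + 136 = 136 + y^{2}$)
$\left(70 - 44\right)^{2} + l{\left(83,59 \right)} = \left(70 - 44\right)^{2} + \left(136 + 83^{2}\right) = 26^{2} + \left(136 + 6889\right) = 676 + 7025 = 7701$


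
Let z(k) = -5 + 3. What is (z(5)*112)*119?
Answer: -26656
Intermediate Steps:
z(k) = -2
(z(5)*112)*119 = -2*112*119 = -224*119 = -26656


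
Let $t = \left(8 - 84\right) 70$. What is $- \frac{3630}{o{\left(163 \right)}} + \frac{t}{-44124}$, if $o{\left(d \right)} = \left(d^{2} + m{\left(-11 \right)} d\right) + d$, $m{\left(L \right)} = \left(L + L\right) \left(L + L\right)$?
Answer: $\frac{5579855}{64729908} \approx 0.086202$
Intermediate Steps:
$t = -5320$ ($t = \left(-76\right) 70 = -5320$)
$m{\left(L \right)} = 4 L^{2}$ ($m{\left(L \right)} = 2 L 2 L = 4 L^{2}$)
$o{\left(d \right)} = d^{2} + 485 d$ ($o{\left(d \right)} = \left(d^{2} + 4 \left(-11\right)^{2} d\right) + d = \left(d^{2} + 4 \cdot 121 d\right) + d = \left(d^{2} + 484 d\right) + d = d^{2} + 485 d$)
$- \frac{3630}{o{\left(163 \right)}} + \frac{t}{-44124} = - \frac{3630}{163 \left(485 + 163\right)} - \frac{5320}{-44124} = - \frac{3630}{163 \cdot 648} - - \frac{1330}{11031} = - \frac{3630}{105624} + \frac{1330}{11031} = \left(-3630\right) \frac{1}{105624} + \frac{1330}{11031} = - \frac{605}{17604} + \frac{1330}{11031} = \frac{5579855}{64729908}$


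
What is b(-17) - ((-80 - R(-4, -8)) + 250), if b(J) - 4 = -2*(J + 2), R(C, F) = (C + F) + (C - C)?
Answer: -148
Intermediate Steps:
R(C, F) = C + F (R(C, F) = (C + F) + 0 = C + F)
b(J) = -2*J (b(J) = 4 - 2*(J + 2) = 4 - 2*(2 + J) = 4 + (-4 - 2*J) = -2*J)
b(-17) - ((-80 - R(-4, -8)) + 250) = -2*(-17) - ((-80 - (-4 - 8)) + 250) = 34 - ((-80 - 1*(-12)) + 250) = 34 - ((-80 + 12) + 250) = 34 - (-68 + 250) = 34 - 1*182 = 34 - 182 = -148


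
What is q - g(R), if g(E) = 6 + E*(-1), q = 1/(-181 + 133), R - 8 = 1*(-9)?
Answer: -337/48 ≈ -7.0208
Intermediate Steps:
R = -1 (R = 8 + 1*(-9) = 8 - 9 = -1)
q = -1/48 (q = 1/(-48) = -1/48 ≈ -0.020833)
g(E) = 6 - E
q - g(R) = -1/48 - (6 - 1*(-1)) = -1/48 - (6 + 1) = -1/48 - 1*7 = -1/48 - 7 = -337/48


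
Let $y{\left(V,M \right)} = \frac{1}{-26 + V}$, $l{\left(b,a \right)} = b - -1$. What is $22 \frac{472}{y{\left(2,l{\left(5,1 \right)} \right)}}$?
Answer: $-249216$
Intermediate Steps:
$l{\left(b,a \right)} = 1 + b$ ($l{\left(b,a \right)} = b + 1 = 1 + b$)
$22 \frac{472}{y{\left(2,l{\left(5,1 \right)} \right)}} = 22 \frac{472}{\frac{1}{-26 + 2}} = 22 \frac{472}{\frac{1}{-24}} = 22 \frac{472}{- \frac{1}{24}} = 22 \cdot 472 \left(-24\right) = 22 \left(-11328\right) = -249216$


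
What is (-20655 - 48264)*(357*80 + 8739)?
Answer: -2570609781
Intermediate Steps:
(-20655 - 48264)*(357*80 + 8739) = -68919*(28560 + 8739) = -68919*37299 = -2570609781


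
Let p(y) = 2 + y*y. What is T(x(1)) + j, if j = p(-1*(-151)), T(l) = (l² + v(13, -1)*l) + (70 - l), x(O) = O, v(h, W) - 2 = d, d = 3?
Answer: 22878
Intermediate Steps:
v(h, W) = 5 (v(h, W) = 2 + 3 = 5)
p(y) = 2 + y²
T(l) = 70 + l² + 4*l (T(l) = (l² + 5*l) + (70 - l) = 70 + l² + 4*l)
j = 22803 (j = 2 + (-1*(-151))² = 2 + 151² = 2 + 22801 = 22803)
T(x(1)) + j = (70 + 1² + 4*1) + 22803 = (70 + 1 + 4) + 22803 = 75 + 22803 = 22878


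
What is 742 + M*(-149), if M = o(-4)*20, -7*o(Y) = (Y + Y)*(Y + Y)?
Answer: 195914/7 ≈ 27988.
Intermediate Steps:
o(Y) = -4*Y**2/7 (o(Y) = -(Y + Y)*(Y + Y)/7 = -2*Y*2*Y/7 = -4*Y**2/7)
M = -1280/7 (M = -4/7*(-4)**2*20 = -4/7*16*20 = -64/7*20 = -1280/7 ≈ -182.86)
742 + M*(-149) = 742 - 1280/7*(-149) = 742 + 190720/7 = 195914/7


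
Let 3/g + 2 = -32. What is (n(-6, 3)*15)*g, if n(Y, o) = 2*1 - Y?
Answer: -180/17 ≈ -10.588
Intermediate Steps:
g = -3/34 (g = 3/(-2 - 32) = 3/(-34) = 3*(-1/34) = -3/34 ≈ -0.088235)
n(Y, o) = 2 - Y
(n(-6, 3)*15)*g = ((2 - 1*(-6))*15)*(-3/34) = ((2 + 6)*15)*(-3/34) = (8*15)*(-3/34) = 120*(-3/34) = -180/17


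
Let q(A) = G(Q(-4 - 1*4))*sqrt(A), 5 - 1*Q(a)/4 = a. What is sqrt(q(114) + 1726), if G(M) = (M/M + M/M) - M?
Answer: sqrt(1726 - 50*sqrt(114)) ≈ 34.527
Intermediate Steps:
Q(a) = 20 - 4*a
G(M) = 2 - M (G(M) = (1 + 1) - M = 2 - M)
q(A) = -50*sqrt(A) (q(A) = (2 - (20 - 4*(-4 - 1*4)))*sqrt(A) = (2 - (20 - 4*(-4 - 4)))*sqrt(A) = (2 - (20 - 4*(-8)))*sqrt(A) = (2 - (20 + 32))*sqrt(A) = (2 - 1*52)*sqrt(A) = (2 - 52)*sqrt(A) = -50*sqrt(A))
sqrt(q(114) + 1726) = sqrt(-50*sqrt(114) + 1726) = sqrt(1726 - 50*sqrt(114))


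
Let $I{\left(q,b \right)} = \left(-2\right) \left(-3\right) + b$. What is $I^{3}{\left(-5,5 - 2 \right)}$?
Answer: $729$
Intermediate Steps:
$I{\left(q,b \right)} = 6 + b$
$I^{3}{\left(-5,5 - 2 \right)} = \left(6 + \left(5 - 2\right)\right)^{3} = \left(6 + 3\right)^{3} = 9^{3} = 729$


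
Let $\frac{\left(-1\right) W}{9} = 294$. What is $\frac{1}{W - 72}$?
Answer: $- \frac{1}{2718} \approx -0.00036792$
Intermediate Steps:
$W = -2646$ ($W = \left(-9\right) 294 = -2646$)
$\frac{1}{W - 72} = \frac{1}{-2646 - 72} = \frac{1}{-2718} = - \frac{1}{2718}$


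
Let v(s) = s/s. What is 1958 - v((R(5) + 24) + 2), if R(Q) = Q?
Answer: 1957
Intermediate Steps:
v(s) = 1
1958 - v((R(5) + 24) + 2) = 1958 - 1*1 = 1958 - 1 = 1957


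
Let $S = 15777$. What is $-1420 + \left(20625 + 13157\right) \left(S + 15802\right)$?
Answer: $1066800358$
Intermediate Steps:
$-1420 + \left(20625 + 13157\right) \left(S + 15802\right) = -1420 + \left(20625 + 13157\right) \left(15777 + 15802\right) = -1420 + 33782 \cdot 31579 = -1420 + 1066801778 = 1066800358$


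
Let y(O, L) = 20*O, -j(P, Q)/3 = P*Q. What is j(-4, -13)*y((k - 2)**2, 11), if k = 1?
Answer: -3120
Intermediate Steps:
j(P, Q) = -3*P*Q
j(-4, -13)*y((k - 2)**2, 11) = (-3*(-4)*(-13))*(20*(1 - 2)**2) = -3120*(-1)**2 = -3120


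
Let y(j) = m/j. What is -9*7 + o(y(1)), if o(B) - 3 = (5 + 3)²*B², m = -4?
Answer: 964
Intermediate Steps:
y(j) = -4/j
o(B) = 3 + 64*B² (o(B) = 3 + (5 + 3)²*B² = 3 + 8²*B² = 3 + 64*B²)
-9*7 + o(y(1)) = -9*7 + (3 + 64*(-4/1)²) = -63 + (3 + 64*(-4*1)²) = -63 + (3 + 64*(-4)²) = -63 + (3 + 64*16) = -63 + (3 + 1024) = -63 + 1027 = 964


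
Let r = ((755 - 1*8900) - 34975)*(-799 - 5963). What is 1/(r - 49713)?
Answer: 1/291527727 ≈ 3.4302e-9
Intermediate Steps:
r = 291577440 (r = ((755 - 8900) - 34975)*(-6762) = (-8145 - 34975)*(-6762) = -43120*(-6762) = 291577440)
1/(r - 49713) = 1/(291577440 - 49713) = 1/291527727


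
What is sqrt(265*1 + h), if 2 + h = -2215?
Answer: 4*I*sqrt(122) ≈ 44.181*I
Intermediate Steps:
h = -2217 (h = -2 - 2215 = -2217)
sqrt(265*1 + h) = sqrt(265*1 - 2217) = sqrt(265 - 2217) = sqrt(-1952) = 4*I*sqrt(122)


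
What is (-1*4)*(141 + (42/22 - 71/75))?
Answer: -468476/825 ≈ -567.85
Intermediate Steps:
(-1*4)*(141 + (42/22 - 71/75)) = -4*(141 + (42*(1/22) - 71*1/75)) = -4*(141 + (21/11 - 71/75)) = -4*(141 + 794/825) = -4*117119/825 = -468476/825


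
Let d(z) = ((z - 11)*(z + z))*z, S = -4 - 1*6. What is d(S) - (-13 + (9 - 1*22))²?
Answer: -4876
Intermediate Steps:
S = -10 (S = -4 - 6 = -10)
d(z) = 2*z²*(-11 + z) (d(z) = ((-11 + z)*(2*z))*z = (2*z*(-11 + z))*z = 2*z²*(-11 + z))
d(S) - (-13 + (9 - 1*22))² = 2*(-10)²*(-11 - 10) - (-13 + (9 - 1*22))² = 2*100*(-21) - (-13 + (9 - 22))² = -4200 - (-13 - 13)² = -4200 - 1*(-26)² = -4200 - 1*676 = -4200 - 676 = -4876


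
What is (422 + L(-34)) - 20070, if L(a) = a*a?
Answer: -18492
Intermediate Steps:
L(a) = a²
(422 + L(-34)) - 20070 = (422 + (-34)²) - 20070 = (422 + 1156) - 20070 = 1578 - 20070 = -18492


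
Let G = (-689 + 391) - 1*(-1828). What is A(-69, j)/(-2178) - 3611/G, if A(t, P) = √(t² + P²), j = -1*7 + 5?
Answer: -3611/1530 - √4765/2178 ≈ -2.3918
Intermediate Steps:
j = -2 (j = -7 + 5 = -2)
A(t, P) = √(P² + t²)
G = 1530 (G = -298 + 1828 = 1530)
A(-69, j)/(-2178) - 3611/G = √((-2)² + (-69)²)/(-2178) - 3611/1530 = √(4 + 4761)*(-1/2178) - 3611*1/1530 = √4765*(-1/2178) - 3611/1530 = -√4765/2178 - 3611/1530 = -3611/1530 - √4765/2178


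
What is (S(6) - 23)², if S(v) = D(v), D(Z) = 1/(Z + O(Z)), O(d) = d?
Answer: 75625/144 ≈ 525.17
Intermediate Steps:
D(Z) = 1/(2*Z) (D(Z) = 1/(Z + Z) = 1/(2*Z))
S(v) = 1/(2*v)
(S(6) - 23)² = ((½)/6 - 23)² = ((½)*(⅙) - 23)² = (1/12 - 23)² = (-275/12)² = 75625/144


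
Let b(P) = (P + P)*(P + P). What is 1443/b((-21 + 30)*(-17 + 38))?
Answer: 481/47628 ≈ 0.010099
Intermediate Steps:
b(P) = 4*P**2 (b(P) = (2*P)*(2*P) = 4*P**2)
1443/b((-21 + 30)*(-17 + 38)) = 1443/((4*((-21 + 30)*(-17 + 38))**2)) = 1443/((4*(9*21)**2)) = 1443/((4*189**2)) = 1443/((4*35721)) = 1443/142884 = 1443*(1/142884) = 481/47628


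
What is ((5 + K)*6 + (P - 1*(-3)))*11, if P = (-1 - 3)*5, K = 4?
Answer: 407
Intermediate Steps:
P = -20 (P = -4*5 = -20)
((5 + K)*6 + (P - 1*(-3)))*11 = ((5 + 4)*6 + (-20 - 1*(-3)))*11 = (9*6 + (-20 + 3))*11 = (54 - 17)*11 = 37*11 = 407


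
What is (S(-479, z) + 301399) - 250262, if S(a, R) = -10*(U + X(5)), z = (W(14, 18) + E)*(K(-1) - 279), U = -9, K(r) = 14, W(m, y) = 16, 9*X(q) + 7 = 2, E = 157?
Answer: 461093/9 ≈ 51233.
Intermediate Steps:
X(q) = -5/9 (X(q) = -7/9 + (⅑)*2 = -7/9 + 2/9 = -5/9)
z = -45845 (z = (16 + 157)*(14 - 279) = 173*(-265) = -45845)
S(a, R) = 860/9 (S(a, R) = -10*(-9 - 5/9) = -10*(-86/9) = 860/9)
(S(-479, z) + 301399) - 250262 = (860/9 + 301399) - 250262 = 2713451/9 - 250262 = 461093/9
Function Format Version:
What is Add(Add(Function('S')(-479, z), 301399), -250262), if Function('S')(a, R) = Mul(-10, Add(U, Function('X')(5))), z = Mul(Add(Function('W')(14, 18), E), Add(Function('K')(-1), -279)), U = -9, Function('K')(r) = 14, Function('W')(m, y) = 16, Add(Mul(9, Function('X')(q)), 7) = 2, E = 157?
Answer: Rational(461093, 9) ≈ 51233.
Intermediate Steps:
Function('X')(q) = Rational(-5, 9) (Function('X')(q) = Add(Rational(-7, 9), Mul(Rational(1, 9), 2)) = Add(Rational(-7, 9), Rational(2, 9)) = Rational(-5, 9))
z = -45845 (z = Mul(Add(16, 157), Add(14, -279)) = Mul(173, -265) = -45845)
Function('S')(a, R) = Rational(860, 9) (Function('S')(a, R) = Mul(-10, Add(-9, Rational(-5, 9))) = Mul(-10, Rational(-86, 9)) = Rational(860, 9))
Add(Add(Function('S')(-479, z), 301399), -250262) = Add(Add(Rational(860, 9), 301399), -250262) = Add(Rational(2713451, 9), -250262) = Rational(461093, 9)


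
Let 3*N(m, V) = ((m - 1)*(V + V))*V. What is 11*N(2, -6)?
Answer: 264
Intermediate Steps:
N(m, V) = 2*V²*(-1 + m)/3 (N(m, V) = (((m - 1)*(V + V))*V)/3 = (((-1 + m)*(2*V))*V)/3 = ((2*V*(-1 + m))*V)/3 = (2*V²*(-1 + m))/3 = 2*V²*(-1 + m)/3)
11*N(2, -6) = 11*((⅔)*(-6)²*(-1 + 2)) = 11*((⅔)*36*1) = 11*24 = 264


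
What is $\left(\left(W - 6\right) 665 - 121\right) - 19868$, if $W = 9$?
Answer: $-17994$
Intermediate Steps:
$\left(\left(W - 6\right) 665 - 121\right) - 19868 = \left(\left(9 - 6\right) 665 - 121\right) - 19868 = \left(3 \cdot 665 - 121\right) - 19868 = \left(1995 - 121\right) - 19868 = 1874 - 19868 = -17994$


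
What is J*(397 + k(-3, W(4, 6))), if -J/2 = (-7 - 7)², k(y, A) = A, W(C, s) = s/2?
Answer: -156800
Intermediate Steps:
W(C, s) = s/2 (W(C, s) = s*(½) = s/2)
J = -392 (J = -2*(-7 - 7)² = -2*(-14)² = -2*196 = -392)
J*(397 + k(-3, W(4, 6))) = -392*(397 + (½)*6) = -392*(397 + 3) = -392*400 = -156800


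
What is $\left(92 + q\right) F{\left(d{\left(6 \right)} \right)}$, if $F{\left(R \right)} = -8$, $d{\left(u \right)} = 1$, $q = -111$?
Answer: $152$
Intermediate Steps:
$\left(92 + q\right) F{\left(d{\left(6 \right)} \right)} = \left(92 - 111\right) \left(-8\right) = \left(-19\right) \left(-8\right) = 152$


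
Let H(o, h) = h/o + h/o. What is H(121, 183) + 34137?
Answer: 4130943/121 ≈ 34140.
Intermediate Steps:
H(o, h) = 2*h/o
H(121, 183) + 34137 = 2*183/121 + 34137 = 2*183*(1/121) + 34137 = 366/121 + 34137 = 4130943/121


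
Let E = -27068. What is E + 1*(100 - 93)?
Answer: -27061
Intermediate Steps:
E + 1*(100 - 93) = -27068 + 1*(100 - 93) = -27068 + 1*7 = -27068 + 7 = -27061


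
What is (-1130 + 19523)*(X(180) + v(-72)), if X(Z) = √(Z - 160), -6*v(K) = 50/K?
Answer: 153275/72 + 36786*√5 ≈ 84385.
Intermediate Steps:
v(K) = -25/(3*K)
X(Z) = √(-160 + Z)
(-1130 + 19523)*(X(180) + v(-72)) = (-1130 + 19523)*(√(-160 + 180) - 25/3/(-72)) = 18393*(√20 - 25/3*(-1/72)) = 18393*(2*√5 + 25/216) = 18393*(25/216 + 2*√5) = 153275/72 + 36786*√5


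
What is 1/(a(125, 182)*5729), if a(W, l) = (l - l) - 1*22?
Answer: -1/126038 ≈ -7.9341e-6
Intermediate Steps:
a(W, l) = -22 (a(W, l) = 0 - 22 = -22)
1/(a(125, 182)*5729) = 1/(-22*5729) = -1/22*1/5729 = -1/126038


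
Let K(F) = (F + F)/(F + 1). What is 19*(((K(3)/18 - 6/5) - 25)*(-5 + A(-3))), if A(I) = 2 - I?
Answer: 0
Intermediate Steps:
K(F) = 2*F/(1 + F) (K(F) = (2*F)/(1 + F) = 2*F/(1 + F))
19*(((K(3)/18 - 6/5) - 25)*(-5 + A(-3))) = 19*((((2*3/(1 + 3))/18 - 6/5) - 25)*(-5 + (2 - 1*(-3)))) = 19*((((2*3/4)*(1/18) - 6*⅕) - 25)*(-5 + (2 + 3))) = 19*((((2*3*(¼))*(1/18) - 6/5) - 25)*(-5 + 5)) = 19*((((3/2)*(1/18) - 6/5) - 25)*0) = 19*(((1/12 - 6/5) - 25)*0) = 19*((-67/60 - 25)*0) = 19*(-1567/60*0) = 19*0 = 0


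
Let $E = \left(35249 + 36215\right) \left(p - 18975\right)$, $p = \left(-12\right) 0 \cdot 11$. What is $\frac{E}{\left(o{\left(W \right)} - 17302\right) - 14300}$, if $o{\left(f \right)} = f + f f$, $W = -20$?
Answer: $\frac{678014700}{15611} \approx 43432.0$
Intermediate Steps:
$o{\left(f \right)} = f + f^{2}$
$p = 0$ ($p = 0 \cdot 11 = 0$)
$E = -1356029400$ ($E = \left(35249 + 36215\right) \left(0 - 18975\right) = 71464 \left(-18975\right) = -1356029400$)
$\frac{E}{\left(o{\left(W \right)} - 17302\right) - 14300} = - \frac{1356029400}{\left(- 20 \left(1 - 20\right) - 17302\right) - 14300} = - \frac{1356029400}{\left(\left(-20\right) \left(-19\right) - 17302\right) - 14300} = - \frac{1356029400}{\left(380 - 17302\right) - 14300} = - \frac{1356029400}{-16922 - 14300} = - \frac{1356029400}{-31222} = \left(-1356029400\right) \left(- \frac{1}{31222}\right) = \frac{678014700}{15611}$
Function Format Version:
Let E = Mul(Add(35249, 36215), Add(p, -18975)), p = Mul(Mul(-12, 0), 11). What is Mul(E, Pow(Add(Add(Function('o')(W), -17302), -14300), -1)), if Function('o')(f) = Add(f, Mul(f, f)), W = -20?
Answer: Rational(678014700, 15611) ≈ 43432.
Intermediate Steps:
Function('o')(f) = Add(f, Pow(f, 2))
p = 0 (p = Mul(0, 11) = 0)
E = -1356029400 (E = Mul(Add(35249, 36215), Add(0, -18975)) = Mul(71464, -18975) = -1356029400)
Mul(E, Pow(Add(Add(Function('o')(W), -17302), -14300), -1)) = Mul(-1356029400, Pow(Add(Add(Mul(-20, Add(1, -20)), -17302), -14300), -1)) = Mul(-1356029400, Pow(Add(Add(Mul(-20, -19), -17302), -14300), -1)) = Mul(-1356029400, Pow(Add(Add(380, -17302), -14300), -1)) = Mul(-1356029400, Pow(Add(-16922, -14300), -1)) = Mul(-1356029400, Pow(-31222, -1)) = Mul(-1356029400, Rational(-1, 31222)) = Rational(678014700, 15611)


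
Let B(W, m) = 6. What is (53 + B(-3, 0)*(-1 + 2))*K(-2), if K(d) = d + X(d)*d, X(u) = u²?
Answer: -590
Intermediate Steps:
K(d) = d + d³ (K(d) = d + d²*d = d + d³)
(53 + B(-3, 0)*(-1 + 2))*K(-2) = (53 + 6*(-1 + 2))*(-2 + (-2)³) = (53 + 6*1)*(-2 - 8) = (53 + 6)*(-10) = 59*(-10) = -590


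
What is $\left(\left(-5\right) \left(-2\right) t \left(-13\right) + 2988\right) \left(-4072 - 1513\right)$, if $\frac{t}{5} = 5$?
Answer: $1463270$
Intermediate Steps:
$t = 25$ ($t = 5 \cdot 5 = 25$)
$\left(\left(-5\right) \left(-2\right) t \left(-13\right) + 2988\right) \left(-4072 - 1513\right) = \left(\left(-5\right) \left(-2\right) 25 \left(-13\right) + 2988\right) \left(-4072 - 1513\right) = \left(10 \cdot 25 \left(-13\right) + 2988\right) \left(-5585\right) = \left(250 \left(-13\right) + 2988\right) \left(-5585\right) = \left(-3250 + 2988\right) \left(-5585\right) = \left(-262\right) \left(-5585\right) = 1463270$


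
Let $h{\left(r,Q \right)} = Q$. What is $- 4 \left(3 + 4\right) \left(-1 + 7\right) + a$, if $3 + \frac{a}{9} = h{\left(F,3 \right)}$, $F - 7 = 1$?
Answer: $-168$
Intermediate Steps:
$F = 8$ ($F = 7 + 1 = 8$)
$a = 0$ ($a = -27 + 9 \cdot 3 = -27 + 27 = 0$)
$- 4 \left(3 + 4\right) \left(-1 + 7\right) + a = - 4 \left(3 + 4\right) \left(-1 + 7\right) + 0 = \left(-4\right) 7 \cdot 6 + 0 = \left(-28\right) 6 + 0 = -168 + 0 = -168$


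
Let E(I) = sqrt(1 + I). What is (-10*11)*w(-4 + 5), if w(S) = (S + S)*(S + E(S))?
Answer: -220 - 220*sqrt(2) ≈ -531.13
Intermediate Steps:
w(S) = 2*S*(S + sqrt(1 + S)) (w(S) = (S + S)*(S + sqrt(1 + S)) = (2*S)*(S + sqrt(1 + S)) = 2*S*(S + sqrt(1 + S)))
(-10*11)*w(-4 + 5) = (-10*11)*(2*(-4 + 5)*((-4 + 5) + sqrt(1 + (-4 + 5)))) = -220*(1 + sqrt(1 + 1)) = -220*(1 + sqrt(2)) = -110*(2 + 2*sqrt(2)) = -220 - 220*sqrt(2)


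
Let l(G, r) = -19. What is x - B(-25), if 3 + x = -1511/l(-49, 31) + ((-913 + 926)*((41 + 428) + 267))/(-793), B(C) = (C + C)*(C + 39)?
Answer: 886010/1159 ≈ 764.46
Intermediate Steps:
B(C) = 2*C*(39 + C) (B(C) = (2*C)*(39 + C) = 2*C*(39 + C))
x = 74710/1159 (x = -3 + (-1511/(-19) + ((-913 + 926)*((41 + 428) + 267))/(-793)) = -3 + (-1511*(-1/19) + (13*(469 + 267))*(-1/793)) = -3 + (1511/19 + (13*736)*(-1/793)) = -3 + (1511/19 + 9568*(-1/793)) = -3 + (1511/19 - 736/61) = -3 + 78187/1159 = 74710/1159 ≈ 64.461)
x - B(-25) = 74710/1159 - 2*(-25)*(39 - 25) = 74710/1159 - 2*(-25)*14 = 74710/1159 - 1*(-700) = 74710/1159 + 700 = 886010/1159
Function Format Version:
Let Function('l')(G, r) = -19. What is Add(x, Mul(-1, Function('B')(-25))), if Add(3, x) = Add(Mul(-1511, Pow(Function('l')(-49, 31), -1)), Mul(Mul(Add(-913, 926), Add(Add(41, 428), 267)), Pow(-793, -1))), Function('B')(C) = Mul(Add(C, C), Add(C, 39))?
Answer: Rational(886010, 1159) ≈ 764.46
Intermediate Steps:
Function('B')(C) = Mul(2, C, Add(39, C)) (Function('B')(C) = Mul(Mul(2, C), Add(39, C)) = Mul(2, C, Add(39, C)))
x = Rational(74710, 1159) (x = Add(-3, Add(Mul(-1511, Pow(-19, -1)), Mul(Mul(Add(-913, 926), Add(Add(41, 428), 267)), Pow(-793, -1)))) = Add(-3, Add(Mul(-1511, Rational(-1, 19)), Mul(Mul(13, Add(469, 267)), Rational(-1, 793)))) = Add(-3, Add(Rational(1511, 19), Mul(Mul(13, 736), Rational(-1, 793)))) = Add(-3, Add(Rational(1511, 19), Mul(9568, Rational(-1, 793)))) = Add(-3, Add(Rational(1511, 19), Rational(-736, 61))) = Add(-3, Rational(78187, 1159)) = Rational(74710, 1159) ≈ 64.461)
Add(x, Mul(-1, Function('B')(-25))) = Add(Rational(74710, 1159), Mul(-1, Mul(2, -25, Add(39, -25)))) = Add(Rational(74710, 1159), Mul(-1, Mul(2, -25, 14))) = Add(Rational(74710, 1159), Mul(-1, -700)) = Add(Rational(74710, 1159), 700) = Rational(886010, 1159)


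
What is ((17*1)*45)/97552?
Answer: 765/97552 ≈ 0.0078420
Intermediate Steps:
((17*1)*45)/97552 = (17*45)*(1/97552) = 765*(1/97552) = 765/97552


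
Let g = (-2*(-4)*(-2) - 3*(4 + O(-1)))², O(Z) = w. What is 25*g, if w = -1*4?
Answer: 6400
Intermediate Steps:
w = -4
O(Z) = -4
g = 256 (g = (-2*(-4)*(-2) - 3*(4 - 4))² = (8*(-2) - 3*0)² = (-16 + 0)² = (-16)² = 256)
25*g = 25*256 = 6400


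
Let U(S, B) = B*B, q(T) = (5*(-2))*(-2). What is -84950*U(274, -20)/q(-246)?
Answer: -1699000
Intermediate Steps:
q(T) = 20 (q(T) = -10*(-2) = 20)
U(S, B) = B**2
-84950*U(274, -20)/q(-246) = -84950/(20/((-20)**2)) = -84950/(20/400) = -84950/(20*(1/400)) = -84950/1/20 = -84950*20 = -1699000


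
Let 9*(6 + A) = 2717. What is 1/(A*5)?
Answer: 9/13315 ≈ 0.00067593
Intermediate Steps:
A = 2663/9 (A = -6 + (⅑)*2717 = -6 + 2717/9 = 2663/9 ≈ 295.89)
1/(A*5) = 1/((2663/9)*5) = 1/(13315/9) = 9/13315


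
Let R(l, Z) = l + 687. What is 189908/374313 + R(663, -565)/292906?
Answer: 28065257599/54819261789 ≈ 0.51196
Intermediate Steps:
R(l, Z) = 687 + l
189908/374313 + R(663, -565)/292906 = 189908/374313 + (687 + 663)/292906 = 189908*(1/374313) + 1350*(1/292906) = 189908/374313 + 675/146453 = 28065257599/54819261789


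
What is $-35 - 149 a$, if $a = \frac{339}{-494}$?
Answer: $\frac{33221}{494} \approx 67.249$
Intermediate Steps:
$a = - \frac{339}{494}$ ($a = 339 \left(- \frac{1}{494}\right) = - \frac{339}{494} \approx -0.68623$)
$-35 - 149 a = -35 - - \frac{50511}{494} = -35 + \frac{50511}{494} = \frac{33221}{494}$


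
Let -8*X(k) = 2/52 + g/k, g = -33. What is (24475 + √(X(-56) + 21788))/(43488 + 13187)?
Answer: 979/2267 + √11547249805/41259400 ≈ 0.43445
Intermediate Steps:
X(k) = -1/208 + 33/(8*k) (X(k) = -(2/52 - 33/k)/8 = -(2*(1/52) - 33/k)/8 = -(1/26 - 33/k)/8 = -1/208 + 33/(8*k))
(24475 + √(X(-56) + 21788))/(43488 + 13187) = (24475 + √((1/208)*(858 - 1*(-56))/(-56) + 21788))/(43488 + 13187) = (24475 + √((1/208)*(-1/56)*(858 + 56) + 21788))/56675 = (24475 + √((1/208)*(-1/56)*914 + 21788))*(1/56675) = (24475 + √(-457/5824 + 21788))*(1/56675) = (24475 + √(126892855/5824))*(1/56675) = (24475 + √11547249805/728)*(1/56675) = 979/2267 + √11547249805/41259400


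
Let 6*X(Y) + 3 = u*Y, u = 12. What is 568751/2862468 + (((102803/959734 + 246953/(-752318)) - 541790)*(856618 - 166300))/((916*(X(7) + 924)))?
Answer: -4601123112079478688795415979/10564536360060517117500 ≈ -4.3553e+5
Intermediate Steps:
X(Y) = -1/2 + 2*Y (X(Y) = -1/2 + (12*Y)/6 = -1/2 + 2*Y)
568751/2862468 + (((102803/959734 + 246953/(-752318)) - 541790)*(856618 - 166300))/((916*(X(7) + 924))) = 568751/2862468 + (((102803/959734 + 246953/(-752318)) - 541790)*(856618 - 166300))/((916*((-1/2 + 2*7) + 924))) = 568751*(1/2862468) + (((102803*(1/959734) + 246953*(-1/752318)) - 541790)*690318)/((916*((-1/2 + 14) + 924))) = 568751/2862468 + (((102803/959734 - 35279/107474) - 541790)*690318)/((916*(27/2 + 924))) = 568751/2862468 + ((-5702451541/25786612979 - 541790)*690318)/((916*(1875/2))) = 568751/2862468 - 13970934748343951/25786612979*690318/858750 = 568751/2862468 - 9644387733607299566418/25786612979*1/858750 = 568751/2862468 - 1607397955601216594403/3690708982619375 = -4601123112079478688795415979/10564536360060517117500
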